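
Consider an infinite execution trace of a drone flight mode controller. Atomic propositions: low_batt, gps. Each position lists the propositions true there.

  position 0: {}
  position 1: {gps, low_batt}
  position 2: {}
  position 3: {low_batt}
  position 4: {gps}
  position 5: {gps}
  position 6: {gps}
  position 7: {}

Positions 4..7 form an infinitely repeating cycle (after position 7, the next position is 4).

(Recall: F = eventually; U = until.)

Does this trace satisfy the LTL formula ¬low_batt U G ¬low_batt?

No

Walking from position 0: at position 1, G ¬low_batt has not yet held and ¬low_batt fails, so ¬low_batt U G ¬low_batt is false.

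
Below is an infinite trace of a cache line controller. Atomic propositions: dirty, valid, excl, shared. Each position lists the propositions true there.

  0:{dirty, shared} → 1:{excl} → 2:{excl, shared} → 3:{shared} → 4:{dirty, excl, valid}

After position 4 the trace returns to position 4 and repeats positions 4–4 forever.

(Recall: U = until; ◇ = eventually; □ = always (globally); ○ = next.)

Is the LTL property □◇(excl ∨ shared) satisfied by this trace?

Holds

◇(excl ∨ shared) holds at every position 0..4, and those are all positions ever visited, so □◇(excl ∨ shared) holds.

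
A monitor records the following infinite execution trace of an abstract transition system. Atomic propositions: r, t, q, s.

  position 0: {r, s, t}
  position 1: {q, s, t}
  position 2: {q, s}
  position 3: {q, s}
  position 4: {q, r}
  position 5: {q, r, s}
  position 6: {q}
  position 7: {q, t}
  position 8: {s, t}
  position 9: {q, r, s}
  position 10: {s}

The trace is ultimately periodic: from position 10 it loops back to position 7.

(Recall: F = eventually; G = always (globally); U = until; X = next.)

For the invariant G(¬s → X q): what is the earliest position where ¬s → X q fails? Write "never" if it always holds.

Check ¬s → X q at each position in order: 0 ✓, 1 ✓, 2 ✓, 3 ✓, 4 ✓, 5 ✓, 6 ✓.
At position 7 the labels are {q, t} and the next position 8 has {s, t}, so ¬s → X q is false there. This is the first violation.

7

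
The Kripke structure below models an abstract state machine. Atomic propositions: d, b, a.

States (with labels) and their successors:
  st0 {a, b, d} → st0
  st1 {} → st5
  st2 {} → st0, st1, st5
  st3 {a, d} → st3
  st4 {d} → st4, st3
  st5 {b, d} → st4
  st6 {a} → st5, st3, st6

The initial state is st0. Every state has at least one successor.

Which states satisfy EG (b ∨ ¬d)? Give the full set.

States satisfying b ∨ ¬d: {st0, st1, st2, st5, st6}.
States satisfying EG (b ∨ ¬d): {st0, st2, st6}.

{st0, st2, st6}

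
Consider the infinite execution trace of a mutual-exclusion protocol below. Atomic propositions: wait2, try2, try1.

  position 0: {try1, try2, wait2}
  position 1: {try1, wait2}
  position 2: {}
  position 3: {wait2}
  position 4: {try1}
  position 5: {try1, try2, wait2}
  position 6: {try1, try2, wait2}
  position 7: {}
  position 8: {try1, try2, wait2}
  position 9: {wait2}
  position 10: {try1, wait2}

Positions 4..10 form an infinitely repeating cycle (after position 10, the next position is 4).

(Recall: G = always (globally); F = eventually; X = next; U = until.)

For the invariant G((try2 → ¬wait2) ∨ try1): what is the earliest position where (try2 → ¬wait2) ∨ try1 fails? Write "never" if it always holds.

(try2 → ¬wait2) ∨ try1 holds at every position 0..10, and those are all the positions the trace ever visits, so the invariant G((try2 → ¬wait2) ∨ try1) is never violated.

never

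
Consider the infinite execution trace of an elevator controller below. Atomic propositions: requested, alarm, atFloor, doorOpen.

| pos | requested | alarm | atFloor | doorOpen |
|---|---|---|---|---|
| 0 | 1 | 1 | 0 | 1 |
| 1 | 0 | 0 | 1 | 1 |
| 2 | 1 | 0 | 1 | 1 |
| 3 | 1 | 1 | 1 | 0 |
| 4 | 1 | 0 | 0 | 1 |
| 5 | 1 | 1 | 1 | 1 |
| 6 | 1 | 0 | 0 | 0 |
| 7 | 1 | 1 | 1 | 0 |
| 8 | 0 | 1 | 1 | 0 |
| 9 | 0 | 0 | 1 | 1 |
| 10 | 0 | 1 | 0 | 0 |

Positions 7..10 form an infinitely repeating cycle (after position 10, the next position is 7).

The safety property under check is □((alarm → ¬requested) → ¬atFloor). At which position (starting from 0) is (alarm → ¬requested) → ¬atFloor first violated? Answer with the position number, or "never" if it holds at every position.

Check (alarm → ¬requested) → ¬atFloor at each position in order: 0 ✓.
At position 1 the labels are {atFloor, doorOpen}, so (alarm → ¬requested) → ¬atFloor is false there. This is the first violation.

1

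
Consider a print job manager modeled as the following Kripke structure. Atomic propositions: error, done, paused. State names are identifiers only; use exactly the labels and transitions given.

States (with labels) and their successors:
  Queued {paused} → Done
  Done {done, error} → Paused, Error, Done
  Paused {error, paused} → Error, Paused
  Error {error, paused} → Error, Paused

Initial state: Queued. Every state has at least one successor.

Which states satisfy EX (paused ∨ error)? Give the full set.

States satisfying paused ∨ error: {Queued, Done, Paused, Error}.
States satisfying EX (paused ∨ error): {Queued, Done, Paused, Error}.

{Queued, Done, Paused, Error}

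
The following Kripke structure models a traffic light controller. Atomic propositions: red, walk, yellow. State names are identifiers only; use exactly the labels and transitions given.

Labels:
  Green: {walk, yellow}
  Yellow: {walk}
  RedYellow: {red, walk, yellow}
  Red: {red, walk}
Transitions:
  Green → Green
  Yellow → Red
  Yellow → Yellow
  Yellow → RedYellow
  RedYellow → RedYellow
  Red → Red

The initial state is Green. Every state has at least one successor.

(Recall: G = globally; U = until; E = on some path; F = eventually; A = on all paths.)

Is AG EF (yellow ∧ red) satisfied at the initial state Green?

States satisfying EF (yellow ∧ red): {Yellow, RedYellow}.
States satisfying AG EF (yellow ∧ red): {RedYellow}.
Green is reachable from Green and violates EF (yellow ∧ red), so AG fails at Green.
Green ∉ Sat(AG EF (yellow ∧ red)).

Violated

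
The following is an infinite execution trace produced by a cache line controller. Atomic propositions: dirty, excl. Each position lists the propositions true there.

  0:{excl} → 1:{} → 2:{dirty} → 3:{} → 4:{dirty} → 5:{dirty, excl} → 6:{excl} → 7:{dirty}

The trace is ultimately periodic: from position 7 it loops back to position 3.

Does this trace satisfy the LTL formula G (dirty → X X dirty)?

dirty → X X dirty must hold at every position from 0 onward. It fails at position 4, so G (dirty → X X dirty) is false.
Positions where dirty holds: 2, 4, 5, 7.
Check X X dirty at each: 2→ok, 4→fails, 5→ok, 7→ok.

No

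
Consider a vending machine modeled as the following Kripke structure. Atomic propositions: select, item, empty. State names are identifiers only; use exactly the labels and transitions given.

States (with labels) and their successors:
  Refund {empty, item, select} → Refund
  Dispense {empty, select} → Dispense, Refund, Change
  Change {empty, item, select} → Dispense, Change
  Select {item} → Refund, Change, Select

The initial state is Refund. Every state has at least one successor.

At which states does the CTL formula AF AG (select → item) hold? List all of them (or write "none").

States satisfying AG (select → item): {Refund}.
States satisfying AF AG (select → item): {Refund}.

{Refund}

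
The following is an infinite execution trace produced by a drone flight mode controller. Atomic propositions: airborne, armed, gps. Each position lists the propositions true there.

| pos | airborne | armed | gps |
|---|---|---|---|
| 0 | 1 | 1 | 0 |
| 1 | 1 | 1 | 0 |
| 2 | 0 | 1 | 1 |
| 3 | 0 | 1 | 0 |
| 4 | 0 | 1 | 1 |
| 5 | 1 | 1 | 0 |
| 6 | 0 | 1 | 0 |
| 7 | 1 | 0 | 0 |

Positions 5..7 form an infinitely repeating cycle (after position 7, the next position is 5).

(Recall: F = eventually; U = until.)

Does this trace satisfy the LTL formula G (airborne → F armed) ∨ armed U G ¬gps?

Satisfied

airborne → F armed holds at every position 0..7, and those are all positions ever visited, so G (airborne → F armed) holds.
Positions where airborne holds: 0, 1, 5, 7.
Check F armed at each: 0→ok, 1→ok, 5→ok, 7→ok.
Walking from position 0: G ¬gps first holds at position 5, and armed holds at every earlier position along the way, so armed U G ¬gps holds.
At position 0: G (airborne → F armed) is true; armed U G ¬gps is true; so G (airborne → F armed) ∨ armed U G ¬gps is true.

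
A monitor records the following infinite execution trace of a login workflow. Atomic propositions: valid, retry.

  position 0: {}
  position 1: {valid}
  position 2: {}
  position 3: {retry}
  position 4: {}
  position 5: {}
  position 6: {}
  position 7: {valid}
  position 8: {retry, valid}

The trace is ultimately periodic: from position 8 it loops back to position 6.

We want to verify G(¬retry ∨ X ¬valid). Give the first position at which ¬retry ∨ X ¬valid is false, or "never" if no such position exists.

never

¬retry ∨ X ¬valid holds at every position 0..8, and those are all the positions the trace ever visits, so the invariant G(¬retry ∨ X ¬valid) is never violated.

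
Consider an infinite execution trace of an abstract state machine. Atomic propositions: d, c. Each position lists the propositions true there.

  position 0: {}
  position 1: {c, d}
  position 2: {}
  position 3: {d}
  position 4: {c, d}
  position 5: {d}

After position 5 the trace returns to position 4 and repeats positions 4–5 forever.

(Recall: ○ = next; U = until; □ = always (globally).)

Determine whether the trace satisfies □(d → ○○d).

d → ○○d holds at every position 0..5, and those are all positions ever visited, so □(d → ○○d) holds.
Positions where d holds: 1, 3, 4, 5.
Check ○○d at each: 1→ok, 3→ok, 4→ok, 5→ok.

Satisfied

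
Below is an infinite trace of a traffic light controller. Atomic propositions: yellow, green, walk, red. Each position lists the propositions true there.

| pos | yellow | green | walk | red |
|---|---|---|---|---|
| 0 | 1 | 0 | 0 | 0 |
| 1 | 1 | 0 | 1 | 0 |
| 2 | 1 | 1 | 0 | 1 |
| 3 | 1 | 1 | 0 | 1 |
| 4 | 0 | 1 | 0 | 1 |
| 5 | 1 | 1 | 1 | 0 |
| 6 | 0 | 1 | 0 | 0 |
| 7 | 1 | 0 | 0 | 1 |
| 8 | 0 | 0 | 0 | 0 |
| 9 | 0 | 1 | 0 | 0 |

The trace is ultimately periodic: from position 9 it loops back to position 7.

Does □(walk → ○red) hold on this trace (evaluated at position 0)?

Violated

walk → ○red must hold at every position from 0 onward. It fails at position 5, so □(walk → ○red) is false.
Positions where walk holds: 1, 5.
Check ○red at each: 1→ok, 5→fails.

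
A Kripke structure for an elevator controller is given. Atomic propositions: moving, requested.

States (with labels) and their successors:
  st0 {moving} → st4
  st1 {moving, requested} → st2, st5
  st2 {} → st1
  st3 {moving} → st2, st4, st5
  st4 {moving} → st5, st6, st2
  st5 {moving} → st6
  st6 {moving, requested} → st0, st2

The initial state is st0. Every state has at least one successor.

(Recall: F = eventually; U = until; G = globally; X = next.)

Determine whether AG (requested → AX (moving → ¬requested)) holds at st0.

States satisfying requested → AX (moving → ¬requested): {st0, st1, st2, st3, st4, st5, st6}.
States satisfying AG (requested → AX (moving → ¬requested)): {st0, st1, st2, st3, st4, st5, st6}.
Every state reachable from st0 satisfies requested → AX (moving → ¬requested).
st0 ∈ Sat(AG (requested → AX (moving → ¬requested))).

Holds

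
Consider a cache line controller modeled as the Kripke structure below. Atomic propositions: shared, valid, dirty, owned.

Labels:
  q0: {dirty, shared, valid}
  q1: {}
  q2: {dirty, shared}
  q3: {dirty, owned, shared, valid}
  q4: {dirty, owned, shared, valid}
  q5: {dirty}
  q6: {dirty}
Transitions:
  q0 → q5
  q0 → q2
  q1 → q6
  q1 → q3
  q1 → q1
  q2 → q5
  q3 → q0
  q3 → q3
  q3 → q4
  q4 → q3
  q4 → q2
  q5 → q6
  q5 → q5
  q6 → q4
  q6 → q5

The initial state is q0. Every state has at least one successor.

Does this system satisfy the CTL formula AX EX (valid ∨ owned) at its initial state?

States satisfying EX (valid ∨ owned): {q1, q3, q4, q6}.
States satisfying AX EX (valid ∨ owned): {q1}.
q0 ∉ Sat(AX EX (valid ∨ owned)).

Violated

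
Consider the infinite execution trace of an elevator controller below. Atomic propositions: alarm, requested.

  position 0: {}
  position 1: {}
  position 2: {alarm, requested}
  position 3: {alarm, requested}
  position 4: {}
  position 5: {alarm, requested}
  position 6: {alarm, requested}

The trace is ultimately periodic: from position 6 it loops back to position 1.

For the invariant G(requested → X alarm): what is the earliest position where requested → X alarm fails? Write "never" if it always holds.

Check requested → X alarm at each position in order: 0 ✓, 1 ✓, 2 ✓.
At position 3 the labels are {alarm, requested} and the next position 4 has {}, so requested → X alarm is false there. This is the first violation.

3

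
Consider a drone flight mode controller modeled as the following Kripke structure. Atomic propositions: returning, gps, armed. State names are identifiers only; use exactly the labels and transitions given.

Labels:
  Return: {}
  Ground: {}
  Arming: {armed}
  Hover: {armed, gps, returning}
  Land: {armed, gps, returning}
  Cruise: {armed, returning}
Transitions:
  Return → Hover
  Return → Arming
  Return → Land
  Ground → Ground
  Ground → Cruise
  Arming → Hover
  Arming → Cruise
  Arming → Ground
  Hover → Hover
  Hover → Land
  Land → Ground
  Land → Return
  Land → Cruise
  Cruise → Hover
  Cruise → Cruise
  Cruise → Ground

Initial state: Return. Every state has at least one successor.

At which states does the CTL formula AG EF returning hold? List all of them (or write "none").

States satisfying EF returning: {Return, Ground, Arming, Hover, Land, Cruise}.
States satisfying AG EF returning: {Return, Ground, Arming, Hover, Land, Cruise}.

{Return, Ground, Arming, Hover, Land, Cruise}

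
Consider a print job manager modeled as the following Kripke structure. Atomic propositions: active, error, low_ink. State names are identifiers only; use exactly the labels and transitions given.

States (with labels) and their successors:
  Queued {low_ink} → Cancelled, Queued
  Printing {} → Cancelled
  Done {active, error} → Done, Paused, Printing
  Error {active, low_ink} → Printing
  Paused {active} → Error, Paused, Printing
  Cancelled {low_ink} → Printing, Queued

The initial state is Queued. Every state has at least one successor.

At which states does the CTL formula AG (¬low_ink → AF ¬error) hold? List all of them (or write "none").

{Queued, Printing, Error, Paused, Cancelled}

States satisfying ¬low_ink → AF ¬error: {Queued, Printing, Error, Paused, Cancelled}.
States satisfying AG (¬low_ink → AF ¬error): {Queued, Printing, Error, Paused, Cancelled}.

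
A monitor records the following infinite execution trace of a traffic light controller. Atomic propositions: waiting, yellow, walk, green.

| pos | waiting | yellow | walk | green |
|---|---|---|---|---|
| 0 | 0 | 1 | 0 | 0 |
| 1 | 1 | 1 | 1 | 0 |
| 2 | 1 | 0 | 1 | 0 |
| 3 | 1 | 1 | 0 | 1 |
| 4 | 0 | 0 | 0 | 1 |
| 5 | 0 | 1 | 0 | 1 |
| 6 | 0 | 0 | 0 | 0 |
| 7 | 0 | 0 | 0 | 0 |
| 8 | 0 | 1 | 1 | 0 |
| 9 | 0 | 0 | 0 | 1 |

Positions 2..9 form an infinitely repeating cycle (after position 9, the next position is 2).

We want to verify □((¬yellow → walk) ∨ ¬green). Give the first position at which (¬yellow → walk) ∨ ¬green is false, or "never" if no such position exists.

Check (¬yellow → walk) ∨ ¬green at each position in order: 0 ✓, 1 ✓, 2 ✓, 3 ✓.
At position 4 the labels are {green}, so (¬yellow → walk) ∨ ¬green is false there. This is the first violation.

4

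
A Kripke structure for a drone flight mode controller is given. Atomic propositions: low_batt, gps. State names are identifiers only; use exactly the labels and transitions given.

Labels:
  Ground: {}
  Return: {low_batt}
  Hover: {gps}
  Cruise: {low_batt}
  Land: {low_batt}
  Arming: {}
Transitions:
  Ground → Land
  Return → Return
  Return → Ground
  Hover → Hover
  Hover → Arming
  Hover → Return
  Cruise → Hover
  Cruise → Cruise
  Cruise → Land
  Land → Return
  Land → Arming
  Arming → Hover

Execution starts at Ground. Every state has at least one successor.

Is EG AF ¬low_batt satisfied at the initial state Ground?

Does not hold

States satisfying AF ¬low_batt: {Ground, Hover, Arming}.
States satisfying EG AF ¬low_batt: {Hover, Arming}.
No suitable path/successor from Ground witnesses the formula.
Ground ∉ Sat(EG AF ¬low_batt).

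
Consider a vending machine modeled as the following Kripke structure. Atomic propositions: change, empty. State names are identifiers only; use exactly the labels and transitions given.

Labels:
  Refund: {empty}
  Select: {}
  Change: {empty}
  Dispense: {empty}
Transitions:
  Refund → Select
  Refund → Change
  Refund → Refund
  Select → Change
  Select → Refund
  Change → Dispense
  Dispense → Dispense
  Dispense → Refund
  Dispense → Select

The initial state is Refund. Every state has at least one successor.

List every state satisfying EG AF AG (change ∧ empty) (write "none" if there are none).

none

States satisfying AF AG (change ∧ empty): ∅.
States satisfying EG AF AG (change ∧ empty): ∅.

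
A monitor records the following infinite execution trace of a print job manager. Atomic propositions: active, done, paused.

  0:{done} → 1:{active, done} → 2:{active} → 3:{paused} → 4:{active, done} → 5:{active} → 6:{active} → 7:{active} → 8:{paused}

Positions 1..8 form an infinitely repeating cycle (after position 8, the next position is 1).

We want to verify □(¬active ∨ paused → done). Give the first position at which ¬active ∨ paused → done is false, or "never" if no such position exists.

3

Check ¬active ∨ paused → done at each position in order: 0 ✓, 1 ✓, 2 ✓.
At position 3 the labels are {paused}, so ¬active ∨ paused → done is false there. This is the first violation.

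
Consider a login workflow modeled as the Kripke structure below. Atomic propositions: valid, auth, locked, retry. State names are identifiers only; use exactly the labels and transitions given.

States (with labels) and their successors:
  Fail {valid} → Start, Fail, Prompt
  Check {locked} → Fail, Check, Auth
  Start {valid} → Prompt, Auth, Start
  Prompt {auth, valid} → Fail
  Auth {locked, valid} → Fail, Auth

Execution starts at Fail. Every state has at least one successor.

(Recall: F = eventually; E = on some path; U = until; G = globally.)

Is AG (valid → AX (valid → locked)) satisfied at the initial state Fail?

States satisfying valid → AX (valid → locked): {Check}.
States satisfying AG (valid → AX (valid → locked)): ∅.
Auth is reachable from Fail and violates valid → AX (valid → locked), so AG fails at Fail.
Fail ∉ Sat(AG (valid → AX (valid → locked))).

Violated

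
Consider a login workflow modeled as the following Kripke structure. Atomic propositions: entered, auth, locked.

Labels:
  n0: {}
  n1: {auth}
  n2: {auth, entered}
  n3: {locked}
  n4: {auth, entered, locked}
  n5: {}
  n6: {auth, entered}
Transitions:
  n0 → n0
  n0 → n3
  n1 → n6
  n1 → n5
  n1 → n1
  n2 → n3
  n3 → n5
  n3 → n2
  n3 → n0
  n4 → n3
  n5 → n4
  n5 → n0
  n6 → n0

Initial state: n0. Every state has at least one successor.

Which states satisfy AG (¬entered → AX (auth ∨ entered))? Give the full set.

none

States satisfying ¬entered → AX (auth ∨ entered): {n2, n4, n6}.
States satisfying AG (¬entered → AX (auth ∨ entered)): ∅.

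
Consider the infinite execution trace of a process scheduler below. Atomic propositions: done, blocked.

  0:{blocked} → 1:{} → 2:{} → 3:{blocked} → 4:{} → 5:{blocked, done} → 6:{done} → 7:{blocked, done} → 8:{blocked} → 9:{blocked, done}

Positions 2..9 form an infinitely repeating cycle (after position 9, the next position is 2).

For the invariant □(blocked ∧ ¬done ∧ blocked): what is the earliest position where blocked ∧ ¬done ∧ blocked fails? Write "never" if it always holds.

Check blocked ∧ ¬done ∧ blocked at each position in order: 0 ✓.
At position 1 the labels are {}, so blocked ∧ ¬done ∧ blocked is false there. This is the first violation.

1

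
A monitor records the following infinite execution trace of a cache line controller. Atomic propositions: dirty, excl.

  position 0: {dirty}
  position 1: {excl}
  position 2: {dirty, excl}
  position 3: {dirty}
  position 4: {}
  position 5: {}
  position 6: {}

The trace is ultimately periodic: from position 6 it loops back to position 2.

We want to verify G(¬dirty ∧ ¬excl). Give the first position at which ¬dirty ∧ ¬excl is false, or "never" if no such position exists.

At position 0 the labels are {dirty}, so ¬dirty ∧ ¬excl is false there. This is the first violation.

0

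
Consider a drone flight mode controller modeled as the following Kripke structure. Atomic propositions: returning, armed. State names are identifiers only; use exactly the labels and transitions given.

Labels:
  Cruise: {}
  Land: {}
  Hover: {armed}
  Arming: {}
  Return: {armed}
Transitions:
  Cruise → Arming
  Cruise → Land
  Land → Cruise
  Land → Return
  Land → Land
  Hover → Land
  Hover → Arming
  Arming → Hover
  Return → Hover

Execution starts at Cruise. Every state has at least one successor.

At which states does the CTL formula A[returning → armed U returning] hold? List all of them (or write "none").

none

States satisfying returning → armed: {Cruise, Land, Hover, Arming, Return}.
States satisfying returning: ∅.
States satisfying A[returning → armed U returning]: ∅.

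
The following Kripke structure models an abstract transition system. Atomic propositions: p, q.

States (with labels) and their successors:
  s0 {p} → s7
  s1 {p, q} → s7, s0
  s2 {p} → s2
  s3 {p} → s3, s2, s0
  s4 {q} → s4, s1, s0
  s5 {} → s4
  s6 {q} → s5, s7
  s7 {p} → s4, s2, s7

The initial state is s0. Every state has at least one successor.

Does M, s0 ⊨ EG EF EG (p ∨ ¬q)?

Yes

States satisfying EF EG (p ∨ ¬q): {s0, s1, s2, s3, s4, s5, s6, s7}.
States satisfying EG EF EG (p ∨ ¬q): {s0, s1, s2, s3, s4, s5, s6, s7}.
s0 ∈ Sat(EG EF EG (p ∨ ¬q)).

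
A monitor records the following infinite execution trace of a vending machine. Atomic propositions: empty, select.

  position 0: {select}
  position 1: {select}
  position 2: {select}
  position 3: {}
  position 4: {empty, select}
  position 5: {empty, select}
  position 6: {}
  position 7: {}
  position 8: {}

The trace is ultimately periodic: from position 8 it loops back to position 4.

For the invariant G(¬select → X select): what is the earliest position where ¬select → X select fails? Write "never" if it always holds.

6

Check ¬select → X select at each position in order: 0 ✓, 1 ✓, 2 ✓, 3 ✓, 4 ✓, 5 ✓.
At position 6 the labels are {} and the next position 7 has {}, so ¬select → X select is false there. This is the first violation.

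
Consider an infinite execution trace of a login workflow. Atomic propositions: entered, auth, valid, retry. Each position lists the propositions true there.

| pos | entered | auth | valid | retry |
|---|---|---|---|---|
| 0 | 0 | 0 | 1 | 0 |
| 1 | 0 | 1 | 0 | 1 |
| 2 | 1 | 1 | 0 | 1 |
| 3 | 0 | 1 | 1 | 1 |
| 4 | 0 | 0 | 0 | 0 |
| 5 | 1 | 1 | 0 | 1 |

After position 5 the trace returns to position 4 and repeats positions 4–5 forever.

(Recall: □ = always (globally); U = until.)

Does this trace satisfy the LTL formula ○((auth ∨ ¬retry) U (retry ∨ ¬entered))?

Holds

The position after 0 is 1; (auth ∨ ¬retry) U (retry ∨ ¬entered) is true there.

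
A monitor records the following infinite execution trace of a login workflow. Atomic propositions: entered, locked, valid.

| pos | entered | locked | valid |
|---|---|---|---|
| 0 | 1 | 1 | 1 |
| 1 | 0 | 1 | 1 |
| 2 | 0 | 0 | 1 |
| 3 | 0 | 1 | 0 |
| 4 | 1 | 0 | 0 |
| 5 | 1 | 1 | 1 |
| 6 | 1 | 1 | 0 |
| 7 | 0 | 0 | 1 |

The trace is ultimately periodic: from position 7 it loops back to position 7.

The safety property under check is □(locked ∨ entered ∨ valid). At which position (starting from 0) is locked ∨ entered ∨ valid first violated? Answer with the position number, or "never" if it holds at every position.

locked ∨ entered ∨ valid holds at every position 0..7, and those are all the positions the trace ever visits, so the invariant □(locked ∨ entered ∨ valid) is never violated.

never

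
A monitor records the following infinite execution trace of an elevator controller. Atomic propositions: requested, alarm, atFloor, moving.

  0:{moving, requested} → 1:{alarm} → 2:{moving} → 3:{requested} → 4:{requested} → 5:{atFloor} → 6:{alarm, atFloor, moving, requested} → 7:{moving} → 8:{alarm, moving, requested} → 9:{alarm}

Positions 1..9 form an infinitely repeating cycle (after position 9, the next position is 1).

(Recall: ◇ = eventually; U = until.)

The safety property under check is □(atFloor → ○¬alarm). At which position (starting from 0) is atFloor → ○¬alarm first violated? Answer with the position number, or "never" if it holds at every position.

5

Check atFloor → ○¬alarm at each position in order: 0 ✓, 1 ✓, 2 ✓, 3 ✓, 4 ✓.
At position 5 the labels are {atFloor} and the next position 6 has {alarm, atFloor, moving, requested}, so atFloor → ○¬alarm is false there. This is the first violation.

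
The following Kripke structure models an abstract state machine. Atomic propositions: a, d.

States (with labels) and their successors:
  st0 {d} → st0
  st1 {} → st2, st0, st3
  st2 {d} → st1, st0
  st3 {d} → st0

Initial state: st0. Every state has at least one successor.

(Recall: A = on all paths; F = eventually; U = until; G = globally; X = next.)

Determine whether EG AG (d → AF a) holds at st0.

Does not hold

States satisfying AG (d → AF a): ∅.
States satisfying EG AG (d → AF a): ∅.
No suitable path/successor from st0 witnesses the formula.
st0 ∉ Sat(EG AG (d → AF a)).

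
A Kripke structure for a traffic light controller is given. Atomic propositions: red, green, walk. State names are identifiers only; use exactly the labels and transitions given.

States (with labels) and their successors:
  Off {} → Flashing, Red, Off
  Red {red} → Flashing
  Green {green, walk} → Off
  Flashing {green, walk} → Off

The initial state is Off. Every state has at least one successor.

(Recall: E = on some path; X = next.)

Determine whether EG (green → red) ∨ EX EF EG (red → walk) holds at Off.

States satisfying green → red: {Off, Red}.
States satisfying EG (green → red): {Off}.
States satisfying EF EG (red → walk): {Off, Red, Green, Flashing}.
States satisfying EX EF EG (red → walk): {Off, Red, Green, Flashing}.
States satisfying EG (green → red) ∨ EX EF EG (red → walk): {Off, Red, Green, Flashing}.
Off ∈ Sat(EG (green → red) ∨ EX EF EG (red → walk)).

Yes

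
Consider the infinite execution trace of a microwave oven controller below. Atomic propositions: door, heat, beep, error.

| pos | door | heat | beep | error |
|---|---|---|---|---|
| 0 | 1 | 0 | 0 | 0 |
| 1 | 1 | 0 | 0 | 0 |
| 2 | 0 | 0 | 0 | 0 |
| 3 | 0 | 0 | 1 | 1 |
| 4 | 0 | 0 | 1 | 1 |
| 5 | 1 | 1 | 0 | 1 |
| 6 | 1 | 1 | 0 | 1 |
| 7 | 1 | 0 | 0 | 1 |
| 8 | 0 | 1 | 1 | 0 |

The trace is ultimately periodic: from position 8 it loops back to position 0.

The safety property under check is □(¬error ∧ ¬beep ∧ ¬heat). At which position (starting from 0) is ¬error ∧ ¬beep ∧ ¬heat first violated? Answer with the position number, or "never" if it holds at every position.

Check ¬error ∧ ¬beep ∧ ¬heat at each position in order: 0 ✓, 1 ✓, 2 ✓.
At position 3 the labels are {beep, error}, so ¬error ∧ ¬beep ∧ ¬heat is false there. This is the first violation.

3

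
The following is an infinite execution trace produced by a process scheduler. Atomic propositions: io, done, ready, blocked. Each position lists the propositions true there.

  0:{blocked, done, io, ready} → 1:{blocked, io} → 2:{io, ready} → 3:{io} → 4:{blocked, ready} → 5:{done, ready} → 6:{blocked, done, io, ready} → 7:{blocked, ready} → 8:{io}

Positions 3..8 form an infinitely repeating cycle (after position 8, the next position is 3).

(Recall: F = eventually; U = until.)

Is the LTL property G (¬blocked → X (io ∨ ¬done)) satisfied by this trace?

¬blocked → X (io ∨ ¬done) holds at every position 0..8, and those are all positions ever visited, so G (¬blocked → X (io ∨ ¬done)) holds.
Positions where ¬blocked holds: 2, 3, 5, 8.
Check X (io ∨ ¬done) at each: 2→ok, 3→ok, 5→ok, 8→ok.

Holds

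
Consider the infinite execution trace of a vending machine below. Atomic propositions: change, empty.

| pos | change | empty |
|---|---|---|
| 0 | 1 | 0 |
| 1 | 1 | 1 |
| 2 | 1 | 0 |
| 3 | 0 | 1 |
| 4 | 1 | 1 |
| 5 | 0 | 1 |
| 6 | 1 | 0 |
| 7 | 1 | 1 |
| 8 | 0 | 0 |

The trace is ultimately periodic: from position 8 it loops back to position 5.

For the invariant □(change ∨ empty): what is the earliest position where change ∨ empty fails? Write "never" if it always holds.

8

Check change ∨ empty at each position in order: 0 ✓, 1 ✓, 2 ✓, 3 ✓, 4 ✓, 5 ✓, 6 ✓, 7 ✓.
At position 8 the labels are {}, so change ∨ empty is false there. This is the first violation.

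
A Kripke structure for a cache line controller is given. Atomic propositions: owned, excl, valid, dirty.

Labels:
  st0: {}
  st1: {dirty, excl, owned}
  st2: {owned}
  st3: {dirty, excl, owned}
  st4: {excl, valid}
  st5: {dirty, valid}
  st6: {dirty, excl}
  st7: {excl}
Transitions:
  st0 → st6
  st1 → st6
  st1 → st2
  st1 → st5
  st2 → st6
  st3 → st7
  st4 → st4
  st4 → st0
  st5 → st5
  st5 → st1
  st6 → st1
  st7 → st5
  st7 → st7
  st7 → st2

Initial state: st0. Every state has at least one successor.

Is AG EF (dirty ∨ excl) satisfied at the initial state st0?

Yes

States satisfying EF (dirty ∨ excl): {st0, st1, st2, st3, st4, st5, st6, st7}.
States satisfying AG EF (dirty ∨ excl): {st0, st1, st2, st3, st4, st5, st6, st7}.
Every state reachable from st0 satisfies EF (dirty ∨ excl).
st0 ∈ Sat(AG EF (dirty ∨ excl)).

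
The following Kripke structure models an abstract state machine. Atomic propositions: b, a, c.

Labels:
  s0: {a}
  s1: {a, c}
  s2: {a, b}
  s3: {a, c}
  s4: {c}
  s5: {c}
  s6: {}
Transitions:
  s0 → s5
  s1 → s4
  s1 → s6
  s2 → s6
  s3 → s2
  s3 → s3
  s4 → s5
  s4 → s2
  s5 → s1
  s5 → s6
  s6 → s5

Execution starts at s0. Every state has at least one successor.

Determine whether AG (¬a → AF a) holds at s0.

Does not hold

States satisfying ¬a → AF a: {s0, s1, s2, s3}.
States satisfying AG (¬a → AF a): ∅.
s4 is reachable from s0 and violates ¬a → AF a, so AG fails at s0.
s0 ∉ Sat(AG (¬a → AF a)).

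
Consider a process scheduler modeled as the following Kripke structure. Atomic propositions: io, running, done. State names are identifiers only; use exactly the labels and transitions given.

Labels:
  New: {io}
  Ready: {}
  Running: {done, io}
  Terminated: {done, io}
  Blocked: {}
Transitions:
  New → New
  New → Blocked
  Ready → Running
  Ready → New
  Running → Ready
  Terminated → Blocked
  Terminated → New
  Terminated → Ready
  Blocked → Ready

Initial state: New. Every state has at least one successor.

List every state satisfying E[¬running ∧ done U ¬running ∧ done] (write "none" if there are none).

{Running, Terminated}

States satisfying ¬running ∧ done: {Running, Terminated}.
States satisfying E[¬running ∧ done U ¬running ∧ done]: {Running, Terminated}.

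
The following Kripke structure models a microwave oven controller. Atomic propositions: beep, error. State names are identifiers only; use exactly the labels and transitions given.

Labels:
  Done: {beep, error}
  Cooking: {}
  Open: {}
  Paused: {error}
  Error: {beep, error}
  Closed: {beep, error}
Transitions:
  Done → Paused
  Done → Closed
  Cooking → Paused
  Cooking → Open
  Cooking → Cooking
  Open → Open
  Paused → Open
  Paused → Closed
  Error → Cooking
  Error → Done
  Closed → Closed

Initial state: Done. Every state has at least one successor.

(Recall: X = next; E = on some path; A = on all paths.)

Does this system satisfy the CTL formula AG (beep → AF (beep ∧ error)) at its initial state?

Satisfied

States satisfying beep → AF (beep ∧ error): {Done, Cooking, Open, Paused, Error, Closed}.
States satisfying AG (beep → AF (beep ∧ error)): {Done, Cooking, Open, Paused, Error, Closed}.
Every state reachable from Done satisfies beep → AF (beep ∧ error).
Done ∈ Sat(AG (beep → AF (beep ∧ error))).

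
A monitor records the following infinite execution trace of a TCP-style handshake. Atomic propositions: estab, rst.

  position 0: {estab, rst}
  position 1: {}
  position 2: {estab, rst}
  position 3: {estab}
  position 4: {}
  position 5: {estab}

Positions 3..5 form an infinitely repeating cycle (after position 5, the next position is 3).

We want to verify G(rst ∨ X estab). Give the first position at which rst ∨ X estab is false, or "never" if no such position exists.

3

Check rst ∨ X estab at each position in order: 0 ✓, 1 ✓, 2 ✓.
At position 3 the labels are {estab} and the next position 4 has {}, so rst ∨ X estab is false there. This is the first violation.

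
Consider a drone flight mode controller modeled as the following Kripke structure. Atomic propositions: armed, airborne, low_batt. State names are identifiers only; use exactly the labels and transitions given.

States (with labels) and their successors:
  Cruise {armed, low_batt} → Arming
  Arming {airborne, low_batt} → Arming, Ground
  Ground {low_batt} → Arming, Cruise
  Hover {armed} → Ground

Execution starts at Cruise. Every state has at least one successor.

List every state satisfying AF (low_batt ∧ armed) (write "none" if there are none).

{Cruise}

States satisfying low_batt ∧ armed: {Cruise}.
States satisfying AF (low_batt ∧ armed): {Cruise}.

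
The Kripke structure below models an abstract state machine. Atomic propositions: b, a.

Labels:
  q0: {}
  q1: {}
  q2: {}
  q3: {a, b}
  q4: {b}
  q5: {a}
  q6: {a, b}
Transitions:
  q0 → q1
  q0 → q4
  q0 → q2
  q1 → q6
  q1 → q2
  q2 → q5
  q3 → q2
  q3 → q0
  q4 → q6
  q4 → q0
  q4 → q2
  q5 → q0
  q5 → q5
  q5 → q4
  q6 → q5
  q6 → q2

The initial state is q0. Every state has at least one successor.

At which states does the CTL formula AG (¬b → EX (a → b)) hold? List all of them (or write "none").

States satisfying ¬b → EX (a → b): {q0, q1, q3, q4, q5, q6}.
States satisfying AG (¬b → EX (a → b)): ∅.

none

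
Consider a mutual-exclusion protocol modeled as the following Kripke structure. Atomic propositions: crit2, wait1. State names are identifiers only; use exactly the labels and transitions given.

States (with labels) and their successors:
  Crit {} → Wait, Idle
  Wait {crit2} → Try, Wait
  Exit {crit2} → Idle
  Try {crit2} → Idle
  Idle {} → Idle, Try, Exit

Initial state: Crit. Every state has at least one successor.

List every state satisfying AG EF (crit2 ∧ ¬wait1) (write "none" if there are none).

{Crit, Wait, Exit, Try, Idle}

States satisfying EF (crit2 ∧ ¬wait1): {Crit, Wait, Exit, Try, Idle}.
States satisfying AG EF (crit2 ∧ ¬wait1): {Crit, Wait, Exit, Try, Idle}.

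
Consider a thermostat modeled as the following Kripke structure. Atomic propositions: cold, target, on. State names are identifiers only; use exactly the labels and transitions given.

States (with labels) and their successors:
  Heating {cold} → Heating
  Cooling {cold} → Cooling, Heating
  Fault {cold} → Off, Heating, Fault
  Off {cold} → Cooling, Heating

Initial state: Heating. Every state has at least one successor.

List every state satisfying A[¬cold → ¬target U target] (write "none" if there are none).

States satisfying ¬cold → ¬target: {Heating, Cooling, Fault, Off}.
States satisfying target: ∅.
States satisfying A[¬cold → ¬target U target]: ∅.

none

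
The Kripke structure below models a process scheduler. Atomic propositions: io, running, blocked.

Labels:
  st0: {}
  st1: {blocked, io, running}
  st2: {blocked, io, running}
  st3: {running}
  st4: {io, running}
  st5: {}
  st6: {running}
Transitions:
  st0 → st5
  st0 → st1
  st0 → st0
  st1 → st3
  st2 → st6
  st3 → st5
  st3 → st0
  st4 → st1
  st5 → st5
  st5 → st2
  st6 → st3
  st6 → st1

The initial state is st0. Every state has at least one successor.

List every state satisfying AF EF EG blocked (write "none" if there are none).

none

States satisfying EF EG blocked: ∅.
States satisfying AF EF EG blocked: ∅.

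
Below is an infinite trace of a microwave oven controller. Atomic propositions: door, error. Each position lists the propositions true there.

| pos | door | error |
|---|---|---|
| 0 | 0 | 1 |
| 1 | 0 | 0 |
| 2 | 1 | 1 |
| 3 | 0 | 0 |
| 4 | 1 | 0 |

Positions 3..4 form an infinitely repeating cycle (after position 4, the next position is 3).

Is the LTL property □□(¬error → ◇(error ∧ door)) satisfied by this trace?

□(¬error → ◇(error ∧ door)) must hold at every position from 0 onward. It fails at position 0, so □□(¬error → ◇(error ∧ door)) is false.

No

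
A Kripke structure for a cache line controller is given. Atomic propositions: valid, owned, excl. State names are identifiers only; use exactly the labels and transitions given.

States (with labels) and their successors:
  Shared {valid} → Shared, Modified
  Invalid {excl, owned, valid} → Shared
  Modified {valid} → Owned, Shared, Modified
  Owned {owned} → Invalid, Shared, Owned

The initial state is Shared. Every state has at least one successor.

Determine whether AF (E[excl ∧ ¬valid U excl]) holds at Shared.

States satisfying E[excl ∧ ¬valid U excl]: {Invalid}.
States satisfying AF (E[excl ∧ ¬valid U excl]): {Invalid}.
There is a path from Shared along which E[excl ∧ ¬valid U excl] never holds.
Shared ∉ Sat(AF (E[excl ∧ ¬valid U excl])).

Does not hold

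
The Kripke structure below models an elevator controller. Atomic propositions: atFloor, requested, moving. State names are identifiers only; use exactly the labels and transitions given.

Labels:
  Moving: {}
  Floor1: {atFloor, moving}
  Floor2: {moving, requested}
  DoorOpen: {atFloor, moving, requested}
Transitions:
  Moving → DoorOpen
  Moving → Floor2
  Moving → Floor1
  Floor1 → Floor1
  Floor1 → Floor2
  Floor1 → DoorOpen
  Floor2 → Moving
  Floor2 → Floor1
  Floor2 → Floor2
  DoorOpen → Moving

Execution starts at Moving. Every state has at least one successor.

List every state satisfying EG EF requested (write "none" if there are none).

{Moving, Floor1, Floor2, DoorOpen}

States satisfying EF requested: {Moving, Floor1, Floor2, DoorOpen}.
States satisfying EG EF requested: {Moving, Floor1, Floor2, DoorOpen}.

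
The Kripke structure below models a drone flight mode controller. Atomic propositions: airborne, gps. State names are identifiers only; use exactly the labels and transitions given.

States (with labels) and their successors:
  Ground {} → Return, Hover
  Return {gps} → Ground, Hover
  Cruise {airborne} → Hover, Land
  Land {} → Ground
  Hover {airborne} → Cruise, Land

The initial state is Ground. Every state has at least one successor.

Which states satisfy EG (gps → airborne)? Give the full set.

{Ground, Cruise, Land, Hover}

States satisfying gps → airborne: {Ground, Cruise, Land, Hover}.
States satisfying EG (gps → airborne): {Ground, Cruise, Land, Hover}.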